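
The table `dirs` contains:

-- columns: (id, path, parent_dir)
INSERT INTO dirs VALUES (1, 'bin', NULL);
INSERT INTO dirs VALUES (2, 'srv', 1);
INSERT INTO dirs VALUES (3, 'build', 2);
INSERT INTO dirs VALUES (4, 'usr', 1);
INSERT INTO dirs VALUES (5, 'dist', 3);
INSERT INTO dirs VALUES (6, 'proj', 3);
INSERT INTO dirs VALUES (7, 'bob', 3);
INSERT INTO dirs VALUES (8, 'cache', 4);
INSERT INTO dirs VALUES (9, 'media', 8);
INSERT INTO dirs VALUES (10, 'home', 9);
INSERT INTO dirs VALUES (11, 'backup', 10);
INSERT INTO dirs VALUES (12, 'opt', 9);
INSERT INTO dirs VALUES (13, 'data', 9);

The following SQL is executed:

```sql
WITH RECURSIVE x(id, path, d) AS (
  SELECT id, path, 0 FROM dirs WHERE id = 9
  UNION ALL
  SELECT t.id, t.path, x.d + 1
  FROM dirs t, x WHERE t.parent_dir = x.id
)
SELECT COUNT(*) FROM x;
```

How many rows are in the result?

5

Base: id=9 (media) at d 0.
Iteration 1: rows with parent_dir in {9} -> home (id 10, d 1), opt (id 12, d 1), data (id 13, d 1).
Iteration 2: rows with parent_dir in {10,12,13} -> backup (id 11, d 2).
Iteration 3: no rows with parent_dir in {11}; recursion stops.
Total rows emitted: 5.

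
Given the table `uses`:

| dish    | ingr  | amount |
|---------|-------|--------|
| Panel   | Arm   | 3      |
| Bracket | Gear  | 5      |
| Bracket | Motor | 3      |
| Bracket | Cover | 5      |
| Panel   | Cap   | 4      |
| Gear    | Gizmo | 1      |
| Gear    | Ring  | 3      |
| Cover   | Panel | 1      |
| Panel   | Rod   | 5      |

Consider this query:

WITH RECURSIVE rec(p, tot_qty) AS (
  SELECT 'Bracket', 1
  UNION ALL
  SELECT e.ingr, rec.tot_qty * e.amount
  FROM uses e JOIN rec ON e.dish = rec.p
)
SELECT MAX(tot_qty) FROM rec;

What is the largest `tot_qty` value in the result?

25

Base: (Bracket, tot_qty=1).
Iteration 1: components of {Bracket} -> Cover = 1*5 = 5, Gear = 1*5 = 5, Motor = 1*3 = 3.
Iteration 2: components of {Cover,Gear,Motor} -> Gizmo = 5*1 = 5, Panel = 5*1 = 5, Ring = 5*3 = 15.
Iteration 3: components of {Gizmo,Panel,Ring} -> Arm = 5*3 = 15, Cap = 5*4 = 20, Rod = 5*5 = 25.
Iteration 4: no further components; recursion stops.
tot_qty values: 1, 5, 5, 3, 15, 5, 5, 15, 20, 25; the maximum is 25.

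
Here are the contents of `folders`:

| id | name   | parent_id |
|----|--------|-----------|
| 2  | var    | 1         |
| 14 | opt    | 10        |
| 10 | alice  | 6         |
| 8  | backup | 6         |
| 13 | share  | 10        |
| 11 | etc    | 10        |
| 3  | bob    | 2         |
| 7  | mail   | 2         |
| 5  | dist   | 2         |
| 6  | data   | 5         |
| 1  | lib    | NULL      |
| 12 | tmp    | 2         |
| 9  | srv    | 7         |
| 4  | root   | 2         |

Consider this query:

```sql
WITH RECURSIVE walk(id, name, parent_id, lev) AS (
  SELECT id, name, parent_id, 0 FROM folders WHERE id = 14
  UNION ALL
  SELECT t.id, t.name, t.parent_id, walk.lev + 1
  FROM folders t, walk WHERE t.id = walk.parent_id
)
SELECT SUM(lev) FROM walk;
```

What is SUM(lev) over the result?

Base: id=14 (opt), parent_id=10, lev 0.
Iteration 1: join on id=10 -> alice (id 10, parent_id=6, lev 1).
Iteration 2: join on id=6 -> data (id 6, parent_id=5, lev 2).
Iteration 3: join on id=5 -> dist (id 5, parent_id=2, lev 3).
Iteration 4: join on id=2 -> var (id 2, parent_id=1, lev 4).
Iteration 5: join on id=1 -> lib (id 1, parent_id=NULL, lev 5).
Iteration 6: parent_id is NULL; no match; recursion stops.
SUM(lev) = 0 + 1 + 2 + 3 + 4 + 5 = 15.

15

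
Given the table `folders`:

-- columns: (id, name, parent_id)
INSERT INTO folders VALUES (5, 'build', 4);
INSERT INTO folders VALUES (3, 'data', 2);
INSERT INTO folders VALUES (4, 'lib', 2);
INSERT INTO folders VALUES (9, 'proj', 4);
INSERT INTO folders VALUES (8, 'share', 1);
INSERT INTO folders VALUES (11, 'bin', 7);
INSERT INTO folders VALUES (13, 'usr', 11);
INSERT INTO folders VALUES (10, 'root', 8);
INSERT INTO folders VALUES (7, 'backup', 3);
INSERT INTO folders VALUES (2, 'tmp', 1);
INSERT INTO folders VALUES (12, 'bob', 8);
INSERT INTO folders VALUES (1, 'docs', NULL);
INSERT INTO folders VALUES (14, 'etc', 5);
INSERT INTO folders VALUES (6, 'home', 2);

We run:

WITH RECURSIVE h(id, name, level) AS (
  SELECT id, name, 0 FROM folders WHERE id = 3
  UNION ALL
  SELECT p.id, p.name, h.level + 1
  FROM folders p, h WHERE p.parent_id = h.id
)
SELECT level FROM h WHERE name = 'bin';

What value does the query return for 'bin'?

Base: id=3 (data) at level 0.
Iteration 1: rows with parent_id in {3} -> backup (id 7, level 1).
Iteration 2: rows with parent_id in {7} -> bin (id 11, level 2).
Iteration 3: rows with parent_id in {11} -> usr (id 13, level 3).
Iteration 4: no rows with parent_id in {13}; recursion stops.

2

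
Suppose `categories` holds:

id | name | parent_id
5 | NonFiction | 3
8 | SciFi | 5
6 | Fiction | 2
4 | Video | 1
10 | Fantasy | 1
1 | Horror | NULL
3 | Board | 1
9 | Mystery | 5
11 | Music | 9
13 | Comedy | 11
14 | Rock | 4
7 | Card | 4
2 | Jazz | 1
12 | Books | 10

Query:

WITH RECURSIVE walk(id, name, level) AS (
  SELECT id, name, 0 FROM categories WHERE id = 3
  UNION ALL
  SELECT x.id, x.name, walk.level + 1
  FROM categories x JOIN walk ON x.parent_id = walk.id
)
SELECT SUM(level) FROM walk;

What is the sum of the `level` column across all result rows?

Base: id=3 (Board) at level 0.
Iteration 1: rows with parent_id in {3} -> NonFiction (id 5, level 1).
Iteration 2: rows with parent_id in {5} -> SciFi (id 8, level 2), Mystery (id 9, level 2).
Iteration 3: rows with parent_id in {8,9} -> Music (id 11, level 3).
Iteration 4: rows with parent_id in {11} -> Comedy (id 13, level 4).
Iteration 5: no rows with parent_id in {13}; recursion stops.
SUM(level) = 0 + 1 + 2 + 2 + 3 + 4 = 12.

12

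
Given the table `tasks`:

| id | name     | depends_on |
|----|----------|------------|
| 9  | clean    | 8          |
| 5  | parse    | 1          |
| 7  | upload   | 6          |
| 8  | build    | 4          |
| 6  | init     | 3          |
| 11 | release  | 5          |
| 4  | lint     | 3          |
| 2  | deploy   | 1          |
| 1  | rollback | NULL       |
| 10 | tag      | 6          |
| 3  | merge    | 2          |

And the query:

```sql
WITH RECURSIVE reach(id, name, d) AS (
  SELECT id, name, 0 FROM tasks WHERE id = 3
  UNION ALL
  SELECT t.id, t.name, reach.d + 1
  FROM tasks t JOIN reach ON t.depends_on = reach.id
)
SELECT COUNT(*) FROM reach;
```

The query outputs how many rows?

7

Base: id=3 (merge) at d 0.
Iteration 1: rows with depends_on in {3} -> lint (id 4, d 1), init (id 6, d 1).
Iteration 2: rows with depends_on in {4,6} -> upload (id 7, d 2), build (id 8, d 2), tag (id 10, d 2).
Iteration 3: rows with depends_on in {7,8,10} -> clean (id 9, d 3).
Iteration 4: no rows with depends_on in {9}; recursion stops.
Total rows emitted: 7.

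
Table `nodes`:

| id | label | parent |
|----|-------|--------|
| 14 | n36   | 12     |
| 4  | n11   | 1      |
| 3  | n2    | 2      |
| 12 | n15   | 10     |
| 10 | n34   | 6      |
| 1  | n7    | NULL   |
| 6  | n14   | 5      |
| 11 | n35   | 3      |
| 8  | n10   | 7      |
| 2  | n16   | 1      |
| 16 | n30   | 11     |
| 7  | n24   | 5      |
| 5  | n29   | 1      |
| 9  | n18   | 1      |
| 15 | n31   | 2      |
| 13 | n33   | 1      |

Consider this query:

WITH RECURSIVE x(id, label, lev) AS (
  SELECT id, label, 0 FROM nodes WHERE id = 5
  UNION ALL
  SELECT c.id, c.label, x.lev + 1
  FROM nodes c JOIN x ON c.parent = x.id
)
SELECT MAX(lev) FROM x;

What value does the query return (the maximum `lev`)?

Base: id=5 (n29) at lev 0.
Iteration 1: rows with parent in {5} -> n14 (id 6, lev 1), n24 (id 7, lev 1).
Iteration 2: rows with parent in {6,7} -> n10 (id 8, lev 2), n34 (id 10, lev 2).
Iteration 3: rows with parent in {8,10} -> n15 (id 12, lev 3).
Iteration 4: rows with parent in {12} -> n36 (id 14, lev 4).
Iteration 5: no rows with parent in {14}; recursion stops.
lev values: 0, 1, 1, 2, 2, 3, 4; the maximum is 4.

4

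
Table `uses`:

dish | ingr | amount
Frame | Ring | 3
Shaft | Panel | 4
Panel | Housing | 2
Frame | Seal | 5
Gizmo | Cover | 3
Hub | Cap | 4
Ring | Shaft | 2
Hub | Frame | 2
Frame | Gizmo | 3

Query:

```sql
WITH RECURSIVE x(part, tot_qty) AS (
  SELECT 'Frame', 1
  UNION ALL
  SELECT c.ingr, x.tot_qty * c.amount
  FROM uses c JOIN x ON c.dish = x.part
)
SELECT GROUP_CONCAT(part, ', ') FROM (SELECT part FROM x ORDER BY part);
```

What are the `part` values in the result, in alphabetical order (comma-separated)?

Cover, Frame, Gizmo, Housing, Panel, Ring, Seal, Shaft

Base: (Frame, tot_qty=1).
Iteration 1: components of {Frame} -> Gizmo = 1*3 = 3, Ring = 1*3 = 3, Seal = 1*5 = 5.
Iteration 2: components of {Gizmo,Ring,Seal} -> Cover = 3*3 = 9, Shaft = 3*2 = 6.
Iteration 3: components of {Cover,Shaft} -> Panel = 6*4 = 24.
Iteration 4: components of {Panel} -> Housing = 24*2 = 48.
Iteration 5: no further components; recursion stops.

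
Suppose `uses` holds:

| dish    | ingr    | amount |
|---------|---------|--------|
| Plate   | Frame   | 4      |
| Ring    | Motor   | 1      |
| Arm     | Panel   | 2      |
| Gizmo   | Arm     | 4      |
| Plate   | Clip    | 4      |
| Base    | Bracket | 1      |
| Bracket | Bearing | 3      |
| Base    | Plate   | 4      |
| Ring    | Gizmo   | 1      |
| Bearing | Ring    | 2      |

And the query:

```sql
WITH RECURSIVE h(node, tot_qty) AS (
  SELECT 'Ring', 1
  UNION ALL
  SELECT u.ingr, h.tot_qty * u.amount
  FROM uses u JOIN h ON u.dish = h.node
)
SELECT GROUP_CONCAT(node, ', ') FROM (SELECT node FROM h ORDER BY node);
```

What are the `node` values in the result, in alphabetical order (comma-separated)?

Base: (Ring, tot_qty=1).
Iteration 1: components of {Ring} -> Gizmo = 1*1 = 1, Motor = 1*1 = 1.
Iteration 2: components of {Gizmo,Motor} -> Arm = 1*4 = 4.
Iteration 3: components of {Arm} -> Panel = 4*2 = 8.
Iteration 4: no further components; recursion stops.

Arm, Gizmo, Motor, Panel, Ring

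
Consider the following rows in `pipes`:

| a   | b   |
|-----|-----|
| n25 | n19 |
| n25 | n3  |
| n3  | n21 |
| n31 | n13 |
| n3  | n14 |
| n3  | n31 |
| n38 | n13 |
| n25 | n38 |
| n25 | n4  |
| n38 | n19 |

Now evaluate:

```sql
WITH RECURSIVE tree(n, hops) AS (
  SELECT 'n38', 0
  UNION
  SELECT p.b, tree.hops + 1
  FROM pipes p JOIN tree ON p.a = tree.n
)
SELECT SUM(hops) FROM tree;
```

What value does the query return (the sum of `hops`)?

2

Base: (n38, hops=0).
Iteration 1: edges from {n38} -> (n13, hops=1), (n19, hops=1).
Iteration 2: no outgoing edges from {n13,n19}; recursion stops.
SUM(hops) = 0 + 1 + 1 = 2.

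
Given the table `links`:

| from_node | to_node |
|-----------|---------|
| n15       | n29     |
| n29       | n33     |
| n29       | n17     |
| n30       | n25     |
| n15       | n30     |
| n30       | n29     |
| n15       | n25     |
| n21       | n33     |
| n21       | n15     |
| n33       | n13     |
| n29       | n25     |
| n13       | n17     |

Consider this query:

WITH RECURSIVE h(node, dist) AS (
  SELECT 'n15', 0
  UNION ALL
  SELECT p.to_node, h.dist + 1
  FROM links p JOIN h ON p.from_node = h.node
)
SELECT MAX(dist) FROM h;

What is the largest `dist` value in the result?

5

Base: (n15, dist=0).
Iteration 1: edges from {n15} -> (n25, dist=1), (n29, dist=1), (n30, dist=1).
Iteration 2: edges from {n25,n29,n30} -> (n17, dist=2), (n25, dist=2) x2, (n29, dist=2), (n33, dist=2). [UNION ALL keeps all 5 new rows, including repeats]
Iteration 3: edges from {n17,n25,n29,n33} -> (n13, dist=3), (n17, dist=3), (n25, dist=3), (n33, dist=3).
Iteration 4: edges from {n13,n17,n25,n33} -> (n13, dist=4), (n17, dist=4).
Iteration 5: edges from {n13,n17} -> (n17, dist=5).
Iteration 6: no outgoing edges from {n17}; recursion stops.
dist values: 0, 1, 1, 1, 2, 2, 2, 2, 2, 3, 3, 3, 3, 4, 4, 5; the maximum is 5.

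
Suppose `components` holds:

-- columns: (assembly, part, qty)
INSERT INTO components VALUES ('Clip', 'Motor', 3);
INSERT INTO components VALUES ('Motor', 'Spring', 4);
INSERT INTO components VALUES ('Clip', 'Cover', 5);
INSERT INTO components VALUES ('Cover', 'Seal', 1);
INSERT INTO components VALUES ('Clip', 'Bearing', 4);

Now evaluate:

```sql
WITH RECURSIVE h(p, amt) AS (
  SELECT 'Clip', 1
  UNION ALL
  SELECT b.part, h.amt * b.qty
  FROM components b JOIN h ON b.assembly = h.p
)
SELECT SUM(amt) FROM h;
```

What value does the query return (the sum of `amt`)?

Base: (Clip, amt=1).
Iteration 1: components of {Clip} -> Bearing = 1*4 = 4, Cover = 1*5 = 5, Motor = 1*3 = 3.
Iteration 2: components of {Bearing,Cover,Motor} -> Seal = 5*1 = 5, Spring = 3*4 = 12.
Iteration 3: no further components; recursion stops.
SUM(amt) = 1 + 3 + 5 + 4 + 12 + 5 = 30.

30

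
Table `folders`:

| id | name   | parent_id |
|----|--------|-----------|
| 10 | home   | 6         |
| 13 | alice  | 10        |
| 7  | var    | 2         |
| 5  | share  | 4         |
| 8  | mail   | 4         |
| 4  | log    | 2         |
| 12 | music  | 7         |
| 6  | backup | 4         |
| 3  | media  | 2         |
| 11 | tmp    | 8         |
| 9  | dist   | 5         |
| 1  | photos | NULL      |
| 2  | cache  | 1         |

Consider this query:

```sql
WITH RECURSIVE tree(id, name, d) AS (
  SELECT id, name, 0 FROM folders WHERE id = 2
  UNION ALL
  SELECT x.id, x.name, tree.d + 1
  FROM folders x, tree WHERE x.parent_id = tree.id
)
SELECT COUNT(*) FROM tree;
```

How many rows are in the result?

12

Base: id=2 (cache) at d 0.
Iteration 1: rows with parent_id in {2} -> media (id 3, d 1), log (id 4, d 1), var (id 7, d 1).
Iteration 2: rows with parent_id in {3,4,7} -> share (id 5, d 2), backup (id 6, d 2), mail (id 8, d 2), music (id 12, d 2).
Iteration 3: rows with parent_id in {5,6,8,12} -> dist (id 9, d 3), home (id 10, d 3), tmp (id 11, d 3).
Iteration 4: rows with parent_id in {9,10,11} -> alice (id 13, d 4).
Iteration 5: no rows with parent_id in {13}; recursion stops.
Total rows emitted: 12.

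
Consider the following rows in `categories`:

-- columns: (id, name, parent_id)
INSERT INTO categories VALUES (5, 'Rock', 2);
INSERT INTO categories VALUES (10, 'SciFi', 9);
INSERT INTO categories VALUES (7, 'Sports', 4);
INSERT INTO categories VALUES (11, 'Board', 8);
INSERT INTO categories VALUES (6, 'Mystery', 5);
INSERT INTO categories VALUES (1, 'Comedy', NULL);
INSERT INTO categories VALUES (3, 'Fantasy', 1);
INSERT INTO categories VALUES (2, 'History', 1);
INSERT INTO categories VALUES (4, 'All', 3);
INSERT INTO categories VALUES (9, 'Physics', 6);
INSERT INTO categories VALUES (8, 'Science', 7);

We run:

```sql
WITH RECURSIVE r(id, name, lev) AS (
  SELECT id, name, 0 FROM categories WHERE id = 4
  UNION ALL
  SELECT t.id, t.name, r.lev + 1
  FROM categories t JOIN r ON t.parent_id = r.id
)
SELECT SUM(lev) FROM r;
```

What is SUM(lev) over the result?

6

Base: id=4 (All) at lev 0.
Iteration 1: rows with parent_id in {4} -> Sports (id 7, lev 1).
Iteration 2: rows with parent_id in {7} -> Science (id 8, lev 2).
Iteration 3: rows with parent_id in {8} -> Board (id 11, lev 3).
Iteration 4: no rows with parent_id in {11}; recursion stops.
SUM(lev) = 0 + 1 + 2 + 3 = 6.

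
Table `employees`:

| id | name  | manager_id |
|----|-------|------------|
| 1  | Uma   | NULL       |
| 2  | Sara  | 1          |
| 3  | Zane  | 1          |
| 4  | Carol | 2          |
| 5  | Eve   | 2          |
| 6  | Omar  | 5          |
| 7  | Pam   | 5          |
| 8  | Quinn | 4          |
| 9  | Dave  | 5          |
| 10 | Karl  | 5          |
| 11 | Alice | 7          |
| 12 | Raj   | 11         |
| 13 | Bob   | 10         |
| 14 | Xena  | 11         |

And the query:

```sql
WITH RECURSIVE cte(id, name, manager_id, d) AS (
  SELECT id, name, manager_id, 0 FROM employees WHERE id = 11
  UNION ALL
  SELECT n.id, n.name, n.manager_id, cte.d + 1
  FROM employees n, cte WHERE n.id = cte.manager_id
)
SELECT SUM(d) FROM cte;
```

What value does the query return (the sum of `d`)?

Base: id=11 (Alice), manager_id=7, d 0.
Iteration 1: join on id=7 -> Pam (id 7, manager_id=5, d 1).
Iteration 2: join on id=5 -> Eve (id 5, manager_id=2, d 2).
Iteration 3: join on id=2 -> Sara (id 2, manager_id=1, d 3).
Iteration 4: join on id=1 -> Uma (id 1, manager_id=NULL, d 4).
Iteration 5: manager_id is NULL; no match; recursion stops.
SUM(d) = 0 + 1 + 2 + 3 + 4 = 10.

10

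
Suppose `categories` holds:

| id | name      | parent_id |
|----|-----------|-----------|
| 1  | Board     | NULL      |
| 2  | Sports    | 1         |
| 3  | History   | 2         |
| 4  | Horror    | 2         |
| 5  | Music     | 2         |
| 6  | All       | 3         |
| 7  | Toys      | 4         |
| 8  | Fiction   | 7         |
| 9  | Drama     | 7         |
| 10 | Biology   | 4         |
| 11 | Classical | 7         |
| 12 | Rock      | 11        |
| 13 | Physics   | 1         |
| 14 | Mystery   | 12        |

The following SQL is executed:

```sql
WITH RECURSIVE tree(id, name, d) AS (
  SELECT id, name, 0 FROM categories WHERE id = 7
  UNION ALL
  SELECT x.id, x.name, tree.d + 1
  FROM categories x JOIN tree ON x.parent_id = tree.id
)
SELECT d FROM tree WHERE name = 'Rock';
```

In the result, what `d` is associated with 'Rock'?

2

Base: id=7 (Toys) at d 0.
Iteration 1: rows with parent_id in {7} -> Fiction (id 8, d 1), Drama (id 9, d 1), Classical (id 11, d 1).
Iteration 2: rows with parent_id in {8,9,11} -> Rock (id 12, d 2).
Iteration 3: rows with parent_id in {12} -> Mystery (id 14, d 3).
Iteration 4: no rows with parent_id in {14}; recursion stops.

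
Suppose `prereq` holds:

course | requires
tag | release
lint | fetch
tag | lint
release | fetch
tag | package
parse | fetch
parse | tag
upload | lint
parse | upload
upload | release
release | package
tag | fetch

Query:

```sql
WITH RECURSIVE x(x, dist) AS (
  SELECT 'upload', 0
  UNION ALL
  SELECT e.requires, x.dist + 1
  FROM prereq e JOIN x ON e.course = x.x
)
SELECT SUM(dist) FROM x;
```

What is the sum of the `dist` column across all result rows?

Base: (upload, dist=0).
Iteration 1: edges from {upload} -> (lint, dist=1), (release, dist=1).
Iteration 2: edges from {lint,release} -> (fetch, dist=2) x2, (package, dist=2). [UNION ALL keeps all 3 new rows, including repeats]
Iteration 3: no outgoing edges from {fetch,package}; recursion stops.
SUM(dist) = 0 + 1 + 1 + 2 + 2 + 2 = 8.

8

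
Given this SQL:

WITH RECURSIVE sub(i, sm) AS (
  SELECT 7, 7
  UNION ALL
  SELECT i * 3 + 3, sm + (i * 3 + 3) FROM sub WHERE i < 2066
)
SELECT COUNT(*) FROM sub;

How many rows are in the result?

Base: i=7, sm=7.
Iteration 1: 7 < 2066 holds -> i = 7 * 3 + 3 = 24, sm = 7 + 24 = 31.
Iteration 2: 24 < 2066 holds -> i = 24 * 3 + 3 = 75, sm = 31 + 75 = 106.
Iteration 3: 75 < 2066 holds -> i = 75 * 3 + 3 = 228, sm = 106 + 228 = 334.
Iteration 4: 228 < 2066 holds -> i = 228 * 3 + 3 = 687, sm = 334 + 687 = 1021.
Iteration 5: 687 < 2066 holds -> i = 687 * 3 + 3 = 2064, sm = 1021 + 2064 = 3085.
Iteration 6: 2064 < 2066 holds -> i = 2064 * 3 + 3 = 6195, sm = 3085 + 6195 = 9280.
Iteration 7: 6195 < 2066 fails; recursion stops.
Total rows emitted: 7.

7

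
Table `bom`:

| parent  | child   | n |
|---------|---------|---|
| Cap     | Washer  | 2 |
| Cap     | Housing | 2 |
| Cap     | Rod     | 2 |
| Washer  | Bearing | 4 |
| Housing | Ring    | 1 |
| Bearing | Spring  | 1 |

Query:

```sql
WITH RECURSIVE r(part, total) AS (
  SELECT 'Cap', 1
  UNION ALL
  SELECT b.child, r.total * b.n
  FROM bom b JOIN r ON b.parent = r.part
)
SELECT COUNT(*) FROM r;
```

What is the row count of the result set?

7

Base: (Cap, total=1).
Iteration 1: components of {Cap} -> Housing = 1*2 = 2, Rod = 1*2 = 2, Washer = 1*2 = 2.
Iteration 2: components of {Housing,Rod,Washer} -> Bearing = 2*4 = 8, Ring = 2*1 = 2.
Iteration 3: components of {Bearing,Ring} -> Spring = 8*1 = 8.
Iteration 4: no further components; recursion stops.
Total rows emitted: 7.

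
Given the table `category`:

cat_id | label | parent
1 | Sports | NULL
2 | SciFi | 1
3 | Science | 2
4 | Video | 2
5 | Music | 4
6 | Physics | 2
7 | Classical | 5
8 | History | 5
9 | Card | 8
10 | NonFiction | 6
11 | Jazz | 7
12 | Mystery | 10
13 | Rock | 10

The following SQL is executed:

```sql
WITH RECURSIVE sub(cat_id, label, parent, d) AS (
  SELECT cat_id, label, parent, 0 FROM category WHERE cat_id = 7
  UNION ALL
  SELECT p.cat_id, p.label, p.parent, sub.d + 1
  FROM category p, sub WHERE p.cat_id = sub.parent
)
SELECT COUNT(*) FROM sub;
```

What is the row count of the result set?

5

Base: cat_id=7 (Classical), parent=5, d 0.
Iteration 1: join on cat_id=5 -> Music (id 5, parent=4, d 1).
Iteration 2: join on cat_id=4 -> Video (id 4, parent=2, d 2).
Iteration 3: join on cat_id=2 -> SciFi (id 2, parent=1, d 3).
Iteration 4: join on cat_id=1 -> Sports (id 1, parent=NULL, d 4).
Iteration 5: parent is NULL; no match; recursion stops.
Total rows emitted: 5.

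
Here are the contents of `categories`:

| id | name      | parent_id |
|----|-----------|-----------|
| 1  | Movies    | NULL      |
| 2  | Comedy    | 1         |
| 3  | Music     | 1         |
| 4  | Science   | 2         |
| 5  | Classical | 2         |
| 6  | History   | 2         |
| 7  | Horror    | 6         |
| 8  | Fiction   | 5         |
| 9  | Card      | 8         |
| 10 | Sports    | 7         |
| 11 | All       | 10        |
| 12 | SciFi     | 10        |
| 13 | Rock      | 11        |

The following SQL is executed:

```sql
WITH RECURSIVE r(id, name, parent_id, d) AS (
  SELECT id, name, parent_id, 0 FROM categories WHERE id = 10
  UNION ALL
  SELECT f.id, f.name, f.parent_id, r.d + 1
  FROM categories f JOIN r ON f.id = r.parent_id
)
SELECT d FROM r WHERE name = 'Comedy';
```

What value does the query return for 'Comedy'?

Base: id=10 (Sports), parent_id=7, d 0.
Iteration 1: join on id=7 -> Horror (id 7, parent_id=6, d 1).
Iteration 2: join on id=6 -> History (id 6, parent_id=2, d 2).
Iteration 3: join on id=2 -> Comedy (id 2, parent_id=1, d 3).
Iteration 4: join on id=1 -> Movies (id 1, parent_id=NULL, d 4).
Iteration 5: parent_id is NULL; no match; recursion stops.

3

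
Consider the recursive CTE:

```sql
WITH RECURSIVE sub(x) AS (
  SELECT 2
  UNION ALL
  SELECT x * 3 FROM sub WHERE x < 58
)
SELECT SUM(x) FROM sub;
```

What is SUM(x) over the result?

242

Base: x=2.
Iteration 1: 2 < 58 holds -> x = 2 * 3 = 6.
Iteration 2: 6 < 58 holds -> x = 6 * 3 = 18.
Iteration 3: 18 < 58 holds -> x = 18 * 3 = 54.
Iteration 4: 54 < 58 holds -> x = 54 * 3 = 162.
Iteration 5: 162 < 58 fails; recursion stops.
SUM(x) = 2 + 6 + 18 + 54 + 162 = 242.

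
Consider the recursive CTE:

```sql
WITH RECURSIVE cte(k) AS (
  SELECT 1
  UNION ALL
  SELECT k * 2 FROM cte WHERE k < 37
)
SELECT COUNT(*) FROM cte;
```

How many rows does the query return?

7

Base: k=1.
Iteration 1: 1 < 37 holds -> k = 1 * 2 = 2.
Iteration 2: 2 < 37 holds -> k = 2 * 2 = 4.
Iteration 3: 4 < 37 holds -> k = 4 * 2 = 8.
Iteration 4: 8 < 37 holds -> k = 8 * 2 = 16.
Iteration 5: 16 < 37 holds -> k = 16 * 2 = 32.
Iteration 6: 32 < 37 holds -> k = 32 * 2 = 64.
Iteration 7: 64 < 37 fails; recursion stops.
Total rows emitted: 7.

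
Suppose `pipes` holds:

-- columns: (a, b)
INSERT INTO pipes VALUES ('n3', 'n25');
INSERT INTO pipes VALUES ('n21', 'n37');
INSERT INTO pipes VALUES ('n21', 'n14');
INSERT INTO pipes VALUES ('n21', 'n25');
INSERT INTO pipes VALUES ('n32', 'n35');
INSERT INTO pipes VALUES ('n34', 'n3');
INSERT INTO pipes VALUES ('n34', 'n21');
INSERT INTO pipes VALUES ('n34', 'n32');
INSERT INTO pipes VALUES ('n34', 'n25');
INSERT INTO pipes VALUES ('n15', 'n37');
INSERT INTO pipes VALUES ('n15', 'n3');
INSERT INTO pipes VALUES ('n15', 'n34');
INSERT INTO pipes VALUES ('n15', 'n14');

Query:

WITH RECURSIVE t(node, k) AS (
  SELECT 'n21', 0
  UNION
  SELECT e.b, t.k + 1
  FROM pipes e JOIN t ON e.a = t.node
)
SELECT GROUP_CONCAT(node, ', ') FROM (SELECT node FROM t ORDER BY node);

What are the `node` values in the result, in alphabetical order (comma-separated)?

Base: (n21, k=0).
Iteration 1: edges from {n21} -> (n14, k=1), (n25, k=1), (n37, k=1).
Iteration 2: no outgoing edges from {n14,n25,n37}; recursion stops.

n14, n21, n25, n37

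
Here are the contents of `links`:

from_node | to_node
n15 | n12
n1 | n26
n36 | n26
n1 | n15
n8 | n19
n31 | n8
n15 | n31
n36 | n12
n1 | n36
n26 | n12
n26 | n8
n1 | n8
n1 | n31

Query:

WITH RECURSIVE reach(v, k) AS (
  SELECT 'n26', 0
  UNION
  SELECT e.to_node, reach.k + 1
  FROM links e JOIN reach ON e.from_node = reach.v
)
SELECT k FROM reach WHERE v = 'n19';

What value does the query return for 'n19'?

2

Base: (n26, k=0).
Iteration 1: edges from {n26} -> (n12, k=1), (n8, k=1).
Iteration 2: edges from {n12,n8} -> (n19, k=2).
Iteration 3: no outgoing edges from {n19}; recursion stops.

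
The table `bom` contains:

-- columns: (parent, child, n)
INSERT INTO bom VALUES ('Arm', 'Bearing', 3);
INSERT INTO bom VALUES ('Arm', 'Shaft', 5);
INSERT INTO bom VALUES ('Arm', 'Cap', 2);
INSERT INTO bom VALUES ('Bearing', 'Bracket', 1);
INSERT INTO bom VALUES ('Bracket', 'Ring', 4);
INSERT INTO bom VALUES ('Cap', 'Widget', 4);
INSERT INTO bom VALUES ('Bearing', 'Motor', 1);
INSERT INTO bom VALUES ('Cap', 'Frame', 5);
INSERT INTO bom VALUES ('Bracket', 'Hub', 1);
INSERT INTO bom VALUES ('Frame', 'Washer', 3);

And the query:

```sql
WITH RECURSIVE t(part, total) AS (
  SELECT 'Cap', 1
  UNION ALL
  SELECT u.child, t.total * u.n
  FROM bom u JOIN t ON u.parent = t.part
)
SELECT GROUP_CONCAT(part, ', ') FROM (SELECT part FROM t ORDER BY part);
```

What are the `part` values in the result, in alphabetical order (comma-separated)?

Cap, Frame, Washer, Widget

Base: (Cap, total=1).
Iteration 1: components of {Cap} -> Frame = 1*5 = 5, Widget = 1*4 = 4.
Iteration 2: components of {Frame,Widget} -> Washer = 5*3 = 15.
Iteration 3: no further components; recursion stops.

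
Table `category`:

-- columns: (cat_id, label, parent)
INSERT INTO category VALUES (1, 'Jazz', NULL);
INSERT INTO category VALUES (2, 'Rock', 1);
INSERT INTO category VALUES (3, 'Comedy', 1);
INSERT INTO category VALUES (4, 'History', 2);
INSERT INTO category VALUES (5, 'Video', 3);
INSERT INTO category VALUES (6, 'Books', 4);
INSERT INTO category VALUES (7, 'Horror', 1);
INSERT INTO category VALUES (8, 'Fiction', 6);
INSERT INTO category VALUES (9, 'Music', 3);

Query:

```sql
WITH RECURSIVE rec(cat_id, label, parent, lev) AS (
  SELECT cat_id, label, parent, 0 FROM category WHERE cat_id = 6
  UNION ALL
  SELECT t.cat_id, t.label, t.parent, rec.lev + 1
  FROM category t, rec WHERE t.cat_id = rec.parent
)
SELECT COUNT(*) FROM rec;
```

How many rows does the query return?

Base: cat_id=6 (Books), parent=4, lev 0.
Iteration 1: join on cat_id=4 -> History (id 4, parent=2, lev 1).
Iteration 2: join on cat_id=2 -> Rock (id 2, parent=1, lev 2).
Iteration 3: join on cat_id=1 -> Jazz (id 1, parent=NULL, lev 3).
Iteration 4: parent is NULL; no match; recursion stops.
Total rows emitted: 4.

4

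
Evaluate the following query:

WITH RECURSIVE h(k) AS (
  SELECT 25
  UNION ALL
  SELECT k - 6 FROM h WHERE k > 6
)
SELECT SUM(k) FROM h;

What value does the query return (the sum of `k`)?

Base: k=25.
Iteration 1: 25 > 6 holds -> k = 25 - 6 = 19.
Iteration 2: 19 > 6 holds -> k = 19 - 6 = 13.
Iteration 3: 13 > 6 holds -> k = 13 - 6 = 7.
Iteration 4: 7 > 6 holds -> k = 7 - 6 = 1.
Iteration 5: 1 > 6 fails; recursion stops.
SUM(k) = 25 + 19 + 13 + 7 + 1 = 65.

65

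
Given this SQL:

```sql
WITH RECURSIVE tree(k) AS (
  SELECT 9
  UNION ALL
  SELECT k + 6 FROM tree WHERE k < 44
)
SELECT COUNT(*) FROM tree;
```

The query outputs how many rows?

Base: k=9.
Iteration 1: 9 < 44 holds -> k = 9 + 6 = 15.
Iteration 2: 15 < 44 holds -> k = 15 + 6 = 21.
Iteration 3: 21 < 44 holds -> k = 21 + 6 = 27.
Iteration 4: 27 < 44 holds -> k = 27 + 6 = 33.
Iteration 5: 33 < 44 holds -> k = 33 + 6 = 39.
Iteration 6: 39 < 44 holds -> k = 39 + 6 = 45.
Iteration 7: 45 < 44 fails; recursion stops.
Total rows emitted: 7.

7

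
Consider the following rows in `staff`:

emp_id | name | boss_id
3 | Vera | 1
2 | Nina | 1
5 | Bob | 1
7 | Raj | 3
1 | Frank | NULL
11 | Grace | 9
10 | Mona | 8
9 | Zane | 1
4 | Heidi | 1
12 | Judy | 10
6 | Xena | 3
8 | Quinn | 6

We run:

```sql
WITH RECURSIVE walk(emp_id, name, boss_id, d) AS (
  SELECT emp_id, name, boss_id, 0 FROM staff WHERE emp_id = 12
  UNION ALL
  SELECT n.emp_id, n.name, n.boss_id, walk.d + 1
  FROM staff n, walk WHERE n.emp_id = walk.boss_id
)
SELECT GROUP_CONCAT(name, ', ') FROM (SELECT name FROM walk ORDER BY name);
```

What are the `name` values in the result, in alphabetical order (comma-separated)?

Frank, Judy, Mona, Quinn, Vera, Xena

Base: emp_id=12 (Judy), boss_id=10, d 0.
Iteration 1: join on emp_id=10 -> Mona (id 10, boss_id=8, d 1).
Iteration 2: join on emp_id=8 -> Quinn (id 8, boss_id=6, d 2).
Iteration 3: join on emp_id=6 -> Xena (id 6, boss_id=3, d 3).
Iteration 4: join on emp_id=3 -> Vera (id 3, boss_id=1, d 4).
Iteration 5: join on emp_id=1 -> Frank (id 1, boss_id=NULL, d 5).
Iteration 6: boss_id is NULL; no match; recursion stops.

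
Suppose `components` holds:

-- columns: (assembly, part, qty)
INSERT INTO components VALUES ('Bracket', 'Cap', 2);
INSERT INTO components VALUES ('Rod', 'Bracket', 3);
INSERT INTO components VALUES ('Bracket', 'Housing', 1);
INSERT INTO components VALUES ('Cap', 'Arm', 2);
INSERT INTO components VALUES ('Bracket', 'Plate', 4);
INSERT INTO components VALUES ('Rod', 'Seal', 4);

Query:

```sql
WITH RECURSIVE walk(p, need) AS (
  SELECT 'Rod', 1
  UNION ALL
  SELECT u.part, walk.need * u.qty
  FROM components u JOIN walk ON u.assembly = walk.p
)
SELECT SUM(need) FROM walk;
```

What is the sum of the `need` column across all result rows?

Base: (Rod, need=1).
Iteration 1: components of {Rod} -> Bracket = 1*3 = 3, Seal = 1*4 = 4.
Iteration 2: components of {Bracket,Seal} -> Cap = 3*2 = 6, Housing = 3*1 = 3, Plate = 3*4 = 12.
Iteration 3: components of {Cap,Housing,Plate} -> Arm = 6*2 = 12.
Iteration 4: no further components; recursion stops.
SUM(need) = 1 + 4 + 3 + 6 + 12 + 3 + 12 = 41.

41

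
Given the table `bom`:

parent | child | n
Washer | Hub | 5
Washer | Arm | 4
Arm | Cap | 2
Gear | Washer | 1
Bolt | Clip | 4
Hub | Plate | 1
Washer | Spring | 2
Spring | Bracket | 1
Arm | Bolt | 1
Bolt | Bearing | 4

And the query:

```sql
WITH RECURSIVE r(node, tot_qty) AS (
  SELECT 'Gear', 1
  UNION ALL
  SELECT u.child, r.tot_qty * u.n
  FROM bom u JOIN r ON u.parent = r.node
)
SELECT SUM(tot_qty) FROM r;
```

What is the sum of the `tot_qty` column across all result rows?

Base: (Gear, tot_qty=1).
Iteration 1: components of {Gear} -> Washer = 1*1 = 1.
Iteration 2: components of {Washer} -> Arm = 1*4 = 4, Hub = 1*5 = 5, Spring = 1*2 = 2.
Iteration 3: components of {Arm,Hub,Spring} -> Bolt = 4*1 = 4, Bracket = 2*1 = 2, Cap = 4*2 = 8, Plate = 5*1 = 5.
Iteration 4: components of {Bolt,Bracket,Cap,Plate} -> Bearing = 4*4 = 16, Clip = 4*4 = 16.
Iteration 5: no further components; recursion stops.
SUM(tot_qty) = 1 + 1 + 2 + 4 + 5 + 2 + 4 + 8 + 5 + 16 + 16 = 64.

64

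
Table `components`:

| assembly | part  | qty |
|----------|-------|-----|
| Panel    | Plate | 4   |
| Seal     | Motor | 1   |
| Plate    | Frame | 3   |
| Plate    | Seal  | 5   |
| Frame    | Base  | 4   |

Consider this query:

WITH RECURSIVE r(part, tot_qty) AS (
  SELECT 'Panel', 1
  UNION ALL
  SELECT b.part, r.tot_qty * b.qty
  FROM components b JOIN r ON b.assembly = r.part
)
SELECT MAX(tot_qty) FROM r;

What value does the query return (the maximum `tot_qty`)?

48

Base: (Panel, tot_qty=1).
Iteration 1: components of {Panel} -> Plate = 1*4 = 4.
Iteration 2: components of {Plate} -> Frame = 4*3 = 12, Seal = 4*5 = 20.
Iteration 3: components of {Frame,Seal} -> Base = 12*4 = 48, Motor = 20*1 = 20.
Iteration 4: no further components; recursion stops.
tot_qty values: 1, 4, 12, 20, 48, 20; the maximum is 48.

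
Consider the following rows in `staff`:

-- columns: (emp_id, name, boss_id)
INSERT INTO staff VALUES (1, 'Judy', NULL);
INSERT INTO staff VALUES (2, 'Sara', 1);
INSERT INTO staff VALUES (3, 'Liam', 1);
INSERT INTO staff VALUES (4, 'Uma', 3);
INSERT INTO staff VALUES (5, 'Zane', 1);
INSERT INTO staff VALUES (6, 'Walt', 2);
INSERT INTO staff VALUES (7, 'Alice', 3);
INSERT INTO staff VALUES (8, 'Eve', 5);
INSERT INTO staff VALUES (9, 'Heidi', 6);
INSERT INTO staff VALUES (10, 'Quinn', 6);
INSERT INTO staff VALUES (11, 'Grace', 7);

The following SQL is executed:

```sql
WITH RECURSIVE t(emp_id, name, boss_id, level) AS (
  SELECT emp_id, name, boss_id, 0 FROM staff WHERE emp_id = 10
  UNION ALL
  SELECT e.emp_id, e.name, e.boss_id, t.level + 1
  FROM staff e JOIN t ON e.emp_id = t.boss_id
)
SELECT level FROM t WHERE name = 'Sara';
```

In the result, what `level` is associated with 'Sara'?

2

Base: emp_id=10 (Quinn), boss_id=6, level 0.
Iteration 1: join on emp_id=6 -> Walt (id 6, boss_id=2, level 1).
Iteration 2: join on emp_id=2 -> Sara (id 2, boss_id=1, level 2).
Iteration 3: join on emp_id=1 -> Judy (id 1, boss_id=NULL, level 3).
Iteration 4: boss_id is NULL; no match; recursion stops.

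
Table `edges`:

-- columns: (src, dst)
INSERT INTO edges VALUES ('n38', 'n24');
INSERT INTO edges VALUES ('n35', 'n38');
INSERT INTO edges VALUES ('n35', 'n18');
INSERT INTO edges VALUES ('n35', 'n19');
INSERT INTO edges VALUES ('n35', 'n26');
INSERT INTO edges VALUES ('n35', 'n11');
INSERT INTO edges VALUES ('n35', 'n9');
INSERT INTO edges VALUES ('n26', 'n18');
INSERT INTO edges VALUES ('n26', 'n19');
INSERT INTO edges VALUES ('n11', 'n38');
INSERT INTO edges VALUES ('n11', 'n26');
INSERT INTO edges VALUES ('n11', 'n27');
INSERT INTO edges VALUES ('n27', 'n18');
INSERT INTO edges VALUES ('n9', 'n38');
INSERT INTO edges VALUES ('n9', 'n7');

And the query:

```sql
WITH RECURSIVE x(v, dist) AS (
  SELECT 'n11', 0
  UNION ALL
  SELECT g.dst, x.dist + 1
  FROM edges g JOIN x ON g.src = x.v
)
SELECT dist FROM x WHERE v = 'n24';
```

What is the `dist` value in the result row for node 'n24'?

2

Base: (n11, dist=0).
Iteration 1: edges from {n11} -> (n26, dist=1), (n27, dist=1), (n38, dist=1).
Iteration 2: edges from {n26,n27,n38} -> (n18, dist=2) x2, (n19, dist=2), (n24, dist=2). [UNION ALL keeps all 4 new rows, including repeats]
Iteration 3: no outgoing edges from {n18,n19,n24}; recursion stops.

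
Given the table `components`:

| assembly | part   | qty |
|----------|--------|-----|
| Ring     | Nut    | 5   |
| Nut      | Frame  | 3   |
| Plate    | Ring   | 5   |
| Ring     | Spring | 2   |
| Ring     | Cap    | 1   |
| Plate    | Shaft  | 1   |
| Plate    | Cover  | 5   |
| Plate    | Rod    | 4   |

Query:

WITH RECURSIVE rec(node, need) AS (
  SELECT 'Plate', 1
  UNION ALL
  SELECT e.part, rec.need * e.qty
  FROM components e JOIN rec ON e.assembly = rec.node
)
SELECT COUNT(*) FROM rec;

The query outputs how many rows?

Base: (Plate, need=1).
Iteration 1: components of {Plate} -> Cover = 1*5 = 5, Ring = 1*5 = 5, Rod = 1*4 = 4, Shaft = 1*1 = 1.
Iteration 2: components of {Cover,Ring,Rod,Shaft} -> Cap = 5*1 = 5, Nut = 5*5 = 25, Spring = 5*2 = 10.
Iteration 3: components of {Cap,Nut,Spring} -> Frame = 25*3 = 75.
Iteration 4: no further components; recursion stops.
Total rows emitted: 9.

9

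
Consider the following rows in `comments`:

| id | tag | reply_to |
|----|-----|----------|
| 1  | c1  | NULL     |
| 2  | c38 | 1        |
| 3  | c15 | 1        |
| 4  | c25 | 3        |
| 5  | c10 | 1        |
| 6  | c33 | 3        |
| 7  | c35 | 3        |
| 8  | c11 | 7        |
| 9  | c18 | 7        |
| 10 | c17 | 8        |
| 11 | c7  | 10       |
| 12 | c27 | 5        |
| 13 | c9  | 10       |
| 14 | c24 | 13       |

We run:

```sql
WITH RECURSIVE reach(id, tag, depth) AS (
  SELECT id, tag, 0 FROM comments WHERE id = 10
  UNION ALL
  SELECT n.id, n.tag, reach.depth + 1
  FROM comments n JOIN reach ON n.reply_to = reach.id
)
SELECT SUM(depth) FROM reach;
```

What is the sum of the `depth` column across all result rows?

4

Base: id=10 (c17) at depth 0.
Iteration 1: rows with reply_to in {10} -> c7 (id 11, depth 1), c9 (id 13, depth 1).
Iteration 2: rows with reply_to in {11,13} -> c24 (id 14, depth 2).
Iteration 3: no rows with reply_to in {14}; recursion stops.
SUM(depth) = 0 + 1 + 1 + 2 = 4.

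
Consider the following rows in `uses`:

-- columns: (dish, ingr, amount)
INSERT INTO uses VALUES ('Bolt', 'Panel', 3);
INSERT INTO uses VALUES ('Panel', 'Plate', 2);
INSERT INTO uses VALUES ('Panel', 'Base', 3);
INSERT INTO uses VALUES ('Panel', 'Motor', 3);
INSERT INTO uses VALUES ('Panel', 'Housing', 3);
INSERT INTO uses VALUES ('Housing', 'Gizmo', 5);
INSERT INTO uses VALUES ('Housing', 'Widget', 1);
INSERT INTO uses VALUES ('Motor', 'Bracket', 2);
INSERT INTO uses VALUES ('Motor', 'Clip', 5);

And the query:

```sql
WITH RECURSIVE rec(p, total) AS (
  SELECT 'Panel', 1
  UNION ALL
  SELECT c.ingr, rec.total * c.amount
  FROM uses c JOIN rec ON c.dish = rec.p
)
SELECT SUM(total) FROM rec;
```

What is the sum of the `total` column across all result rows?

Base: (Panel, total=1).
Iteration 1: components of {Panel} -> Base = 1*3 = 3, Housing = 1*3 = 3, Motor = 1*3 = 3, Plate = 1*2 = 2.
Iteration 2: components of {Base,Housing,Motor,Plate} -> Bracket = 3*2 = 6, Clip = 3*5 = 15, Gizmo = 3*5 = 15, Widget = 3*1 = 3.
Iteration 3: no further components; recursion stops.
SUM(total) = 1 + 2 + 3 + 3 + 3 + 6 + 15 + 15 + 3 = 51.

51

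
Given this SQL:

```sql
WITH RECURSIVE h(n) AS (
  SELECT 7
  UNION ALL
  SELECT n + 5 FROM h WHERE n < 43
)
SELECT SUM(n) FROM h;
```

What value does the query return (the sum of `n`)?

Base: n=7.
Iteration 1: 7 < 43 holds -> n = 7 + 5 = 12.
Iteration 2: 12 < 43 holds -> n = 12 + 5 = 17.
Iteration 3: 17 < 43 holds -> n = 17 + 5 = 22.
Iteration 4: 22 < 43 holds -> n = 22 + 5 = 27.
Iteration 5: 27 < 43 holds -> n = 27 + 5 = 32.
Iteration 6: 32 < 43 holds -> n = 32 + 5 = 37.
Iteration 7: 37 < 43 holds -> n = 37 + 5 = 42.
Iteration 8: 42 < 43 holds -> n = 42 + 5 = 47.
Iteration 9: 47 < 43 fails; recursion stops.
SUM(n) = 7 + 12 + 17 + 22 + 27 + 32 + 37 + 42 + 47 = 243.

243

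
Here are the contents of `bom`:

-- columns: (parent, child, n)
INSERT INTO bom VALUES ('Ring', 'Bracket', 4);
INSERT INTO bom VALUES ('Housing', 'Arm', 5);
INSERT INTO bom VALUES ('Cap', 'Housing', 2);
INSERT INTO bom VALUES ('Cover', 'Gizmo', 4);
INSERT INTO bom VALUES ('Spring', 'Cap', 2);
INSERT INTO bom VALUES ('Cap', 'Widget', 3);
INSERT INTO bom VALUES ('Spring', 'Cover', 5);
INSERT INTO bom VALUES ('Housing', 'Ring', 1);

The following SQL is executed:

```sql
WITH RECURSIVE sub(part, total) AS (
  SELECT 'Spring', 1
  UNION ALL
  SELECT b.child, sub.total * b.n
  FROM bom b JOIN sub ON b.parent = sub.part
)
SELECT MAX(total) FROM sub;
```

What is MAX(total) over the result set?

20

Base: (Spring, total=1).
Iteration 1: components of {Spring} -> Cap = 1*2 = 2, Cover = 1*5 = 5.
Iteration 2: components of {Cap,Cover} -> Gizmo = 5*4 = 20, Housing = 2*2 = 4, Widget = 2*3 = 6.
Iteration 3: components of {Gizmo,Housing,Widget} -> Arm = 4*5 = 20, Ring = 4*1 = 4.
Iteration 4: components of {Arm,Ring} -> Bracket = 4*4 = 16.
Iteration 5: no further components; recursion stops.
total values: 1, 2, 5, 4, 6, 20, 4, 20, 16; the maximum is 20.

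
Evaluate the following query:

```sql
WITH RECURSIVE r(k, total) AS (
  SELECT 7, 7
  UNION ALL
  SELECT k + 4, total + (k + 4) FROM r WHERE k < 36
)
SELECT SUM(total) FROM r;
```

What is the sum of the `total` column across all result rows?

795

Base: k=7, total=7.
Iteration 1: 7 < 36 holds -> k = 7 + 4 = 11, total = 7 + 11 = 18.
Iteration 2: 11 < 36 holds -> k = 11 + 4 = 15, total = 18 + 15 = 33.
Iteration 3: 15 < 36 holds -> k = 15 + 4 = 19, total = 33 + 19 = 52.
Iteration 4: 19 < 36 holds -> k = 19 + 4 = 23, total = 52 + 23 = 75.
Iteration 5: 23 < 36 holds -> k = 23 + 4 = 27, total = 75 + 27 = 102.
Iteration 6: 27 < 36 holds -> k = 27 + 4 = 31, total = 102 + 31 = 133.
Iteration 7: 31 < 36 holds -> k = 31 + 4 = 35, total = 133 + 35 = 168.
Iteration 8: 35 < 36 holds -> k = 35 + 4 = 39, total = 168 + 39 = 207.
Iteration 9: 39 < 36 fails; recursion stops.
SUM(total) = 7 + 18 + 33 + 52 + 75 + 102 + 133 + 168 + 207 = 795.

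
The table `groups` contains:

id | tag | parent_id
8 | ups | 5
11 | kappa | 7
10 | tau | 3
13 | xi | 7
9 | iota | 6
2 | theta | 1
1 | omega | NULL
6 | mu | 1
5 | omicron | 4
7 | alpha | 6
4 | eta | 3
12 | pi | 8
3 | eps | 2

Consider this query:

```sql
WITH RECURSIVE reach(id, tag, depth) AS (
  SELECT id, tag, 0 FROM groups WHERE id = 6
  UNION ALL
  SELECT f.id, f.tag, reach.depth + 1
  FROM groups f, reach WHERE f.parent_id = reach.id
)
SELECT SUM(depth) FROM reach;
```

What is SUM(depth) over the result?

Base: id=6 (mu) at depth 0.
Iteration 1: rows with parent_id in {6} -> alpha (id 7, depth 1), iota (id 9, depth 1).
Iteration 2: rows with parent_id in {7,9} -> kappa (id 11, depth 2), xi (id 13, depth 2).
Iteration 3: no rows with parent_id in {11,13}; recursion stops.
SUM(depth) = 0 + 1 + 1 + 2 + 2 = 6.

6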